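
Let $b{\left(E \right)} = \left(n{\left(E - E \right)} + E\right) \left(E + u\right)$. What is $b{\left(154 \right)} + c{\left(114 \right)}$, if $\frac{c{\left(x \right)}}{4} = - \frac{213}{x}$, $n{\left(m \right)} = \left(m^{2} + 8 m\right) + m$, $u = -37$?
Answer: $\frac{342200}{19} \approx 18011.0$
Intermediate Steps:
$n{\left(m \right)} = m^{2} + 9 m$
$c{\left(x \right)} = - \frac{852}{x}$ ($c{\left(x \right)} = 4 \left(- \frac{213}{x}\right) = - \frac{852}{x}$)
$b{\left(E \right)} = E \left(-37 + E\right)$ ($b{\left(E \right)} = \left(\left(E - E\right) \left(9 + \left(E - E\right)\right) + E\right) \left(E - 37\right) = \left(0 \left(9 + 0\right) + E\right) \left(-37 + E\right) = \left(0 \cdot 9 + E\right) \left(-37 + E\right) = \left(0 + E\right) \left(-37 + E\right) = E \left(-37 + E\right)$)
$b{\left(154 \right)} + c{\left(114 \right)} = 154 \left(-37 + 154\right) - \frac{852}{114} = 154 \cdot 117 - \frac{142}{19} = 18018 - \frac{142}{19} = \frac{342200}{19}$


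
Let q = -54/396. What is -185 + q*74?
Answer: -2146/11 ≈ -195.09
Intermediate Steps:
q = -3/22 (q = -54*1/396 = -3/22 ≈ -0.13636)
-185 + q*74 = -185 - 3/22*74 = -185 - 111/11 = -2146/11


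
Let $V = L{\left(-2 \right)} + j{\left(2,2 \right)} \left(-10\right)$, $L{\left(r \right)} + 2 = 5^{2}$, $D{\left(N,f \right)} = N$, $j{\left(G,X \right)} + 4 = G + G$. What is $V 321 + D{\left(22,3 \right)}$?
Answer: $7405$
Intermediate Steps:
$j{\left(G,X \right)} = -4 + 2 G$ ($j{\left(G,X \right)} = -4 + \left(G + G\right) = -4 + 2 G$)
$L{\left(r \right)} = 23$ ($L{\left(r \right)} = -2 + 5^{2} = -2 + 25 = 23$)
$V = 23$ ($V = 23 + \left(-4 + 2 \cdot 2\right) \left(-10\right) = 23 + \left(-4 + 4\right) \left(-10\right) = 23 + 0 \left(-10\right) = 23 + 0 = 23$)
$V 321 + D{\left(22,3 \right)} = 23 \cdot 321 + 22 = 7383 + 22 = 7405$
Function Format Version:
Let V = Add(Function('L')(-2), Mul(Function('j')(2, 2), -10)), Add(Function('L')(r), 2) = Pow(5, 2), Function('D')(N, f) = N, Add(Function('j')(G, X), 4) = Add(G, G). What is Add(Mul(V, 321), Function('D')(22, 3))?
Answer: 7405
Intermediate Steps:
Function('j')(G, X) = Add(-4, Mul(2, G)) (Function('j')(G, X) = Add(-4, Add(G, G)) = Add(-4, Mul(2, G)))
Function('L')(r) = 23 (Function('L')(r) = Add(-2, Pow(5, 2)) = Add(-2, 25) = 23)
V = 23 (V = Add(23, Mul(Add(-4, Mul(2, 2)), -10)) = Add(23, Mul(Add(-4, 4), -10)) = Add(23, Mul(0, -10)) = Add(23, 0) = 23)
Add(Mul(V, 321), Function('D')(22, 3)) = Add(Mul(23, 321), 22) = Add(7383, 22) = 7405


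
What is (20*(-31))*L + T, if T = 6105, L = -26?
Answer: 22225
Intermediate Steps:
(20*(-31))*L + T = (20*(-31))*(-26) + 6105 = -620*(-26) + 6105 = 16120 + 6105 = 22225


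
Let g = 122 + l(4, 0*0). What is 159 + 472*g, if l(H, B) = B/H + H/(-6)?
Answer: 172285/3 ≈ 57428.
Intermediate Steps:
l(H, B) = -H/6 + B/H (l(H, B) = B/H + H*(-1/6) = B/H - H/6 = -H/6 + B/H)
g = 364/3 (g = 122 + (-1/6*4 + (0*0)/4) = 122 + (-2/3 + 0*(1/4)) = 122 + (-2/3 + 0) = 122 - 2/3 = 364/3 ≈ 121.33)
159 + 472*g = 159 + 472*(364/3) = 159 + 171808/3 = 172285/3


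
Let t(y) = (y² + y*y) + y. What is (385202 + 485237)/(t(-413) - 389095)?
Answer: -870439/48370 ≈ -17.995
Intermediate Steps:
t(y) = y + 2*y² (t(y) = (y² + y²) + y = 2*y² + y = y + 2*y²)
(385202 + 485237)/(t(-413) - 389095) = (385202 + 485237)/(-413*(1 + 2*(-413)) - 389095) = 870439/(-413*(1 - 826) - 389095) = 870439/(-413*(-825) - 389095) = 870439/(340725 - 389095) = 870439/(-48370) = 870439*(-1/48370) = -870439/48370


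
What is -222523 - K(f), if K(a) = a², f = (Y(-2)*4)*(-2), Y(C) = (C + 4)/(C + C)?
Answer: -222539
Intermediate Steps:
Y(C) = (4 + C)/(2*C) (Y(C) = (4 + C)/((2*C)) = (4 + C)*(1/(2*C)) = (4 + C)/(2*C))
f = 4 (f = (((½)*(4 - 2)/(-2))*4)*(-2) = (((½)*(-½)*2)*4)*(-2) = -½*4*(-2) = -2*(-2) = 4)
-222523 - K(f) = -222523 - 1*4² = -222523 - 1*16 = -222523 - 16 = -222539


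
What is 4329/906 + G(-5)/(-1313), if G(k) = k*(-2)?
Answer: 1891639/396526 ≈ 4.7705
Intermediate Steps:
G(k) = -2*k
4329/906 + G(-5)/(-1313) = 4329/906 - 2*(-5)/(-1313) = 4329*(1/906) + 10*(-1/1313) = 1443/302 - 10/1313 = 1891639/396526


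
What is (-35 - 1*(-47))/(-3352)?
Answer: -3/838 ≈ -0.0035800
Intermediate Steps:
(-35 - 1*(-47))/(-3352) = (-35 + 47)*(-1/3352) = 12*(-1/3352) = -3/838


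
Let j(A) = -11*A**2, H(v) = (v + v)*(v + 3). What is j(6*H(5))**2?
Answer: 6423183360000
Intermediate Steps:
H(v) = 2*v*(3 + v) (H(v) = (2*v)*(3 + v) = 2*v*(3 + v))
j(6*H(5))**2 = (-11*3600*(3 + 5)**2)**2 = (-11*(6*(2*5*8))**2)**2 = (-11*(6*80)**2)**2 = (-11*480**2)**2 = (-11*230400)**2 = (-2534400)**2 = 6423183360000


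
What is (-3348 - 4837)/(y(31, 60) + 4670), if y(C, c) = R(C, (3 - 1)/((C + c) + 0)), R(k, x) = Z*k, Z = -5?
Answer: -1637/903 ≈ -1.8128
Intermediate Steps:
R(k, x) = -5*k
y(C, c) = -5*C
(-3348 - 4837)/(y(31, 60) + 4670) = (-3348 - 4837)/(-5*31 + 4670) = -8185/(-155 + 4670) = -8185/4515 = -8185*1/4515 = -1637/903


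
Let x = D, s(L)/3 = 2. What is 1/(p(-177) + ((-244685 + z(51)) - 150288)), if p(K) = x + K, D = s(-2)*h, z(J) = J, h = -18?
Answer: -1/395207 ≈ -2.5303e-6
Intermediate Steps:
s(L) = 6 (s(L) = 3*2 = 6)
D = -108 (D = 6*(-18) = -108)
x = -108
p(K) = -108 + K
1/(p(-177) + ((-244685 + z(51)) - 150288)) = 1/((-108 - 177) + ((-244685 + 51) - 150288)) = 1/(-285 + (-244634 - 150288)) = 1/(-285 - 394922) = 1/(-395207) = -1/395207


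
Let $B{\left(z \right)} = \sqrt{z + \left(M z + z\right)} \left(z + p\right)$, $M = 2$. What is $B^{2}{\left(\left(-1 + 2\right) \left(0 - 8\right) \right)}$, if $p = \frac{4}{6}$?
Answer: $- \frac{15488}{9} \approx -1720.9$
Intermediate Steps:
$p = \frac{2}{3}$ ($p = 4 \cdot \frac{1}{6} = \frac{2}{3} \approx 0.66667$)
$B{\left(z \right)} = 2 \sqrt{z} \left(\frac{2}{3} + z\right)$ ($B{\left(z \right)} = \sqrt{z + \left(2 z + z\right)} \left(z + \frac{2}{3}\right) = \sqrt{z + 3 z} \left(\frac{2}{3} + z\right) = \sqrt{4 z} \left(\frac{2}{3} + z\right) = 2 \sqrt{z} \left(\frac{2}{3} + z\right)$)
$B^{2}{\left(\left(-1 + 2\right) \left(0 - 8\right) \right)} = \left(\sqrt{\left(-1 + 2\right) \left(0 - 8\right)} \left(\frac{4}{3} + 2 \left(-1 + 2\right) \left(0 - 8\right)\right)\right)^{2} = \left(\sqrt{1 \left(-8\right)} \left(\frac{4}{3} + 2 \cdot 1 \left(-8\right)\right)\right)^{2} = \left(\sqrt{-8} \left(\frac{4}{3} + 2 \left(-8\right)\right)\right)^{2} = \left(2 i \sqrt{2} \left(\frac{4}{3} - 16\right)\right)^{2} = \left(2 i \sqrt{2} \left(- \frac{44}{3}\right)\right)^{2} = \left(- \frac{88 i \sqrt{2}}{3}\right)^{2} = - \frac{15488}{9}$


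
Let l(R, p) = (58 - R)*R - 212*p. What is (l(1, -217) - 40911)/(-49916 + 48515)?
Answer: -5150/1401 ≈ -3.6759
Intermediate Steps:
l(R, p) = -212*p + R*(58 - R) (l(R, p) = R*(58 - R) - 212*p = -212*p + R*(58 - R))
(l(1, -217) - 40911)/(-49916 + 48515) = ((-1*1² - 212*(-217) + 58*1) - 40911)/(-49916 + 48515) = ((-1*1 + 46004 + 58) - 40911)/(-1401) = ((-1 + 46004 + 58) - 40911)*(-1/1401) = (46061 - 40911)*(-1/1401) = 5150*(-1/1401) = -5150/1401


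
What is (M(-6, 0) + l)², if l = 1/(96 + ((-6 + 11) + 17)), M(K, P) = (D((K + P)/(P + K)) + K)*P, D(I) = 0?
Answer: 1/13924 ≈ 7.1818e-5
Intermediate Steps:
M(K, P) = K*P (M(K, P) = (0 + K)*P = K*P)
l = 1/118 (l = 1/(96 + (5 + 17)) = 1/(96 + 22) = 1/118 ≈ 0.0084746)
(M(-6, 0) + l)² = (-6*0 + 1/118)² = (0 + 1/118)² = (1/118)² = 1/13924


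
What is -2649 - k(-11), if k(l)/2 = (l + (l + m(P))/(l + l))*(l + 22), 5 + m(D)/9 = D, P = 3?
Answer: -2436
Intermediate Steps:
m(D) = -45 + 9*D
k(l) = 2*(22 + l)*(l + (-18 + l)/(2*l)) (k(l) = 2*((l + (l + (-45 + 9*3))/(l + l))*(l + 22)) = 2*((l + (l + (-45 + 27))/((2*l)))*(22 + l)) = 2*((l + (l - 18)*(1/(2*l)))*(22 + l)) = 2*((l + (-18 + l)*(1/(2*l)))*(22 + l)) = 2*((l + (-18 + l)/(2*l))*(22 + l)) = 2*((22 + l)*(l + (-18 + l)/(2*l))) = 2*(22 + l)*(l + (-18 + l)/(2*l)))
-2649 - k(-11) = -2649 - (4 - 396/(-11) + 2*(-11)**2 + 45*(-11)) = -2649 - (4 - 396*(-1/11) + 2*121 - 495) = -2649 - (4 + 36 + 242 - 495) = -2649 - 1*(-213) = -2649 + 213 = -2436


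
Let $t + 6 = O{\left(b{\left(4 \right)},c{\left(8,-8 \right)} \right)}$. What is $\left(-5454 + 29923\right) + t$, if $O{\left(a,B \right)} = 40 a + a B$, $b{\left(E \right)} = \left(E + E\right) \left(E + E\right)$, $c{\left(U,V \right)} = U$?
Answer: $27535$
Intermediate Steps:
$b{\left(E \right)} = 4 E^{2}$ ($b{\left(E \right)} = 2 E 2 E = 4 E^{2}$)
$O{\left(a,B \right)} = 40 a + B a$
$t = 3066$ ($t = -6 + 4 \cdot 4^{2} \left(40 + 8\right) = -6 + 4 \cdot 16 \cdot 48 = -6 + 64 \cdot 48 = -6 + 3072 = 3066$)
$\left(-5454 + 29923\right) + t = \left(-5454 + 29923\right) + 3066 = 24469 + 3066 = 27535$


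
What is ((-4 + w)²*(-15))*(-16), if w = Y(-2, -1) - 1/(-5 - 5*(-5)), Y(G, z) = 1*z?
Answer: 30603/5 ≈ 6120.6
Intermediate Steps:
Y(G, z) = z
w = -21/20 (w = -1 - 1/(-5 - 5*(-5)) = -1 - 1/(-5 + 25) = -1 - 1/20 = -21/20 ≈ -1.0500)
((-4 + w)²*(-15))*(-16) = ((-4 - 21/20)²*(-15))*(-16) = ((-101/20)²*(-15))*(-16) = ((10201/400)*(-15))*(-16) = -30603/80*(-16) = 30603/5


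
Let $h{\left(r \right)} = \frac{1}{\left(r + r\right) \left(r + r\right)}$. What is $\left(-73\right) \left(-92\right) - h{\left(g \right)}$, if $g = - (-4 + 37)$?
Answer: $\frac{29254895}{4356} \approx 6716.0$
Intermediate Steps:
$g = -33$ ($g = \left(-1\right) 33 = -33$)
$h{\left(r \right)} = \frac{1}{4 r^{2}}$ ($h{\left(r \right)} = \frac{1}{2 r 2 r} = \frac{1}{2 r} \frac{1}{2 r} = \frac{1}{4 r^{2}}$)
$\left(-73\right) \left(-92\right) - h{\left(g \right)} = \left(-73\right) \left(-92\right) - \frac{1}{4 \cdot 1089} = 6716 - \frac{1}{4} \cdot \frac{1}{1089} = 6716 - \frac{1}{4356} = \frac{29254895}{4356}$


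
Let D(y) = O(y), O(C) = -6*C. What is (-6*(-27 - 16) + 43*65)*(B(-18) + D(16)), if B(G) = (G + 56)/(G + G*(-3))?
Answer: -5217577/18 ≈ -2.8987e+5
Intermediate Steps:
D(y) = -6*y
B(G) = -(56 + G)/(2*G) (B(G) = (56 + G)/(G - 3*G) = (56 + G)/((-2*G)) = (56 + G)*(-1/(2*G)) = -(56 + G)/(2*G))
(-6*(-27 - 16) + 43*65)*(B(-18) + D(16)) = (-6*(-27 - 16) + 43*65)*((½)*(-56 - 1*(-18))/(-18) - 6*16) = (-6*(-43) + 2795)*((½)*(-1/18)*(-56 + 18) - 96) = (258 + 2795)*((½)*(-1/18)*(-38) - 96) = 3053*(19/18 - 96) = 3053*(-1709/18) = -5217577/18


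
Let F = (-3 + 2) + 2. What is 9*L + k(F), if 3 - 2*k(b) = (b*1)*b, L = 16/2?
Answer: 73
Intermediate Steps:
L = 8 (L = 16*(½) = 8)
F = 1 (F = -1 + 2 = 1)
k(b) = 3/2 - b²/2 (k(b) = 3/2 - b*1*b/2 = 3/2 - b*b/2 = 3/2 - b²/2)
9*L + k(F) = 9*8 + (3/2 - ½*1²) = 72 + (3/2 - ½*1) = 72 + (3/2 - ½) = 72 + 1 = 73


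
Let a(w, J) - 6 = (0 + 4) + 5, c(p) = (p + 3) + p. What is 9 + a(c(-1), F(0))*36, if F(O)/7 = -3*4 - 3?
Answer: 549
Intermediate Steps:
F(O) = -105 (F(O) = 7*(-3*4 - 3) = 7*(-12 - 3) = 7*(-15) = -105)
c(p) = 3 + 2*p (c(p) = (3 + p) + p = 3 + 2*p)
a(w, J) = 15 (a(w, J) = 6 + ((0 + 4) + 5) = 6 + (4 + 5) = 6 + 9 = 15)
9 + a(c(-1), F(0))*36 = 9 + 15*36 = 9 + 540 = 549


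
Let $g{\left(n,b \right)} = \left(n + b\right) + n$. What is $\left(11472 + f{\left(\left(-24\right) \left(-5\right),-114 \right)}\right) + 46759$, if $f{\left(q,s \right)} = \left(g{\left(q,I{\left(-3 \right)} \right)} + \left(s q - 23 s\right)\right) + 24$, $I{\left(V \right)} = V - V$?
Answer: $47437$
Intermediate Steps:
$I{\left(V \right)} = 0$
$g{\left(n,b \right)} = b + 2 n$ ($g{\left(n,b \right)} = \left(b + n\right) + n = b + 2 n$)
$f{\left(q,s \right)} = 24 - 23 s + 2 q + q s$ ($f{\left(q,s \right)} = \left(\left(0 + 2 q\right) + \left(s q - 23 s\right)\right) + 24 = \left(2 q + \left(q s - 23 s\right)\right) + 24 = \left(2 q + \left(- 23 s + q s\right)\right) + 24 = \left(- 23 s + 2 q + q s\right) + 24 = 24 - 23 s + 2 q + q s$)
$\left(11472 + f{\left(\left(-24\right) \left(-5\right),-114 \right)}\right) + 46759 = \left(11472 + \left(24 - -2622 + 2 \left(\left(-24\right) \left(-5\right)\right) + \left(-24\right) \left(-5\right) \left(-114\right)\right)\right) + 46759 = \left(11472 + \left(24 + 2622 + 2 \cdot 120 + 120 \left(-114\right)\right)\right) + 46759 = \left(11472 + \left(24 + 2622 + 240 - 13680\right)\right) + 46759 = \left(11472 - 10794\right) + 46759 = 678 + 46759 = 47437$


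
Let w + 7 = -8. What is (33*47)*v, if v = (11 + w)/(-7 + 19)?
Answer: -517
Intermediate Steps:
w = -15 (w = -7 - 8 = -15)
v = -1/3 (v = (11 - 15)/(-7 + 19) = -4/12 = -4*1/12 = -1/3 ≈ -0.33333)
(33*47)*v = (33*47)*(-1/3) = 1551*(-1/3) = -517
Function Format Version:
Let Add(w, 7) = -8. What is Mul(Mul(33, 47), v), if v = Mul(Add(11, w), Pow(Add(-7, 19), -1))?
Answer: -517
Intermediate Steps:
w = -15 (w = Add(-7, -8) = -15)
v = Rational(-1, 3) (v = Mul(Add(11, -15), Pow(Add(-7, 19), -1)) = Mul(-4, Pow(12, -1)) = Mul(-4, Rational(1, 12)) = Rational(-1, 3) ≈ -0.33333)
Mul(Mul(33, 47), v) = Mul(Mul(33, 47), Rational(-1, 3)) = Mul(1551, Rational(-1, 3)) = -517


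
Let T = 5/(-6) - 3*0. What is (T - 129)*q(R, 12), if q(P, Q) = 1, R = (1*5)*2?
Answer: -779/6 ≈ -129.83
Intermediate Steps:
R = 10 (R = 5*2 = 10)
T = -⅚ (T = 5*(-⅙) + 0 = -⅚ + 0 = -⅚ ≈ -0.83333)
(T - 129)*q(R, 12) = (-⅚ - 129)*1 = -779/6*1 = -779/6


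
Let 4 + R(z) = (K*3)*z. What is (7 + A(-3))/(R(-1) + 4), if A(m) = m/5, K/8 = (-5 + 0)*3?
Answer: 4/225 ≈ 0.017778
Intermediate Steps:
K = -120 (K = 8*((-5 + 0)*3) = 8*(-5*3) = 8*(-15) = -120)
A(m) = m/5 (A(m) = m*(1/5) = m/5)
R(z) = -4 - 360*z (R(z) = -4 + (-120*3)*z = -4 - 360*z)
(7 + A(-3))/(R(-1) + 4) = (7 + (1/5)*(-3))/((-4 - 360*(-1)) + 4) = (7 - 3/5)/((-4 + 360) + 4) = 32/(5*(356 + 4)) = (32/5)/360 = (32/5)*(1/360) = 4/225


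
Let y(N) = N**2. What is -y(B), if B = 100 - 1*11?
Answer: -7921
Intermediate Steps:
B = 89 (B = 100 - 11 = 89)
-y(B) = -1*89**2 = -1*7921 = -7921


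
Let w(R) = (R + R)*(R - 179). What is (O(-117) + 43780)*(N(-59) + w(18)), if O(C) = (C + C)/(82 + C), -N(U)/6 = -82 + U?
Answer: -1517208660/7 ≈ -2.1674e+8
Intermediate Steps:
N(U) = 492 - 6*U (N(U) = -6*(-82 + U) = 492 - 6*U)
O(C) = 2*C/(82 + C) (O(C) = (2*C)/(82 + C) = 2*C/(82 + C))
w(R) = 2*R*(-179 + R) (w(R) = (2*R)*(-179 + R) = 2*R*(-179 + R))
(O(-117) + 43780)*(N(-59) + w(18)) = (2*(-117)/(82 - 117) + 43780)*((492 - 6*(-59)) + 2*18*(-179 + 18)) = (2*(-117)/(-35) + 43780)*((492 + 354) + 2*18*(-161)) = (2*(-117)*(-1/35) + 43780)*(846 - 5796) = (234/35 + 43780)*(-4950) = (1532534/35)*(-4950) = -1517208660/7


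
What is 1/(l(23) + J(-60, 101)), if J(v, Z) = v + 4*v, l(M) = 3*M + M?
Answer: -1/208 ≈ -0.0048077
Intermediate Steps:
l(M) = 4*M
J(v, Z) = 5*v
1/(l(23) + J(-60, 101)) = 1/(4*23 + 5*(-60)) = 1/(92 - 300) = 1/(-208) = -1/208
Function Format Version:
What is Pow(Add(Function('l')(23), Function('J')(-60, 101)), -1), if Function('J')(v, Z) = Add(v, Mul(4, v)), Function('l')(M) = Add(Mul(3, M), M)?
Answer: Rational(-1, 208) ≈ -0.0048077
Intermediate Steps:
Function('l')(M) = Mul(4, M)
Function('J')(v, Z) = Mul(5, v)
Pow(Add(Function('l')(23), Function('J')(-60, 101)), -1) = Pow(Add(Mul(4, 23), Mul(5, -60)), -1) = Pow(Add(92, -300), -1) = Pow(-208, -1) = Rational(-1, 208)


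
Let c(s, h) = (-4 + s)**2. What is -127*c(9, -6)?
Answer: -3175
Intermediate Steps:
-127*c(9, -6) = -127*(-4 + 9)**2 = -127*5**2 = -127*25 = -3175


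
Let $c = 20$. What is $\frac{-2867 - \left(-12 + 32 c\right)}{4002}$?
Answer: $- \frac{1165}{1334} \approx -0.87331$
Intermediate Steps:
$\frac{-2867 - \left(-12 + 32 c\right)}{4002} = \frac{-2867 - \left(-12 + 32 \cdot 20\right)}{4002} = \left(-2867 - \left(-12 + 640\right)\right) \frac{1}{4002} = \left(-2867 - 628\right) \frac{1}{4002} = \left(-3495\right) \frac{1}{4002} = - \frac{1165}{1334}$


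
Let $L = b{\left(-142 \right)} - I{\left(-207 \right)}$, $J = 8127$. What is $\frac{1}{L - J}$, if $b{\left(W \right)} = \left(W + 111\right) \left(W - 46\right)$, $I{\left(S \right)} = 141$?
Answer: $- \frac{1}{2440} \approx -0.00040984$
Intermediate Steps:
$b{\left(W \right)} = \left(-46 + W\right) \left(111 + W\right)$ ($b{\left(W \right)} = \left(111 + W\right) \left(-46 + W\right) = \left(-46 + W\right) \left(111 + W\right)$)
$L = 5687$ ($L = \left(-5106 + \left(-142\right)^{2} + 65 \left(-142\right)\right) - 141 = \left(-5106 + 20164 - 9230\right) - 141 = 5828 - 141 = 5687$)
$\frac{1}{L - J} = \frac{1}{5687 - 8127} = \frac{1}{-2440} = - \frac{1}{2440}$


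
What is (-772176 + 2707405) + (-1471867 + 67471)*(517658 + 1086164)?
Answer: -2252399266283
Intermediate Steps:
(-772176 + 2707405) + (-1471867 + 67471)*(517658 + 1086164) = 1935229 - 1404396*1603822 = 1935229 - 2252401201512 = -2252399266283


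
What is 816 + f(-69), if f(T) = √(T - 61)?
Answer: 816 + I*√130 ≈ 816.0 + 11.402*I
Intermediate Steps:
f(T) = √(-61 + T)
816 + f(-69) = 816 + √(-61 - 69) = 816 + √(-130) = 816 + I*√130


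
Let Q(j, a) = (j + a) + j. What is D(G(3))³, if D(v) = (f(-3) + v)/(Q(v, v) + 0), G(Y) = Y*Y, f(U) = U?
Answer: 8/729 ≈ 0.010974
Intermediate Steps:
Q(j, a) = a + 2*j (Q(j, a) = (a + j) + j = a + 2*j)
G(Y) = Y²
D(v) = (-3 + v)/(3*v) (D(v) = (-3 + v)/((v + 2*v) + 0) = (-3 + v)/(3*v + 0) = (-3 + v)/((3*v)) = (-3 + v)*(1/(3*v)) = (-3 + v)/(3*v))
D(G(3))³ = ((-3 + 3²)/(3*(3²)))³ = ((⅓)*(-3 + 9)/9)³ = ((⅓)*(⅑)*6)³ = (2/9)³ = 8/729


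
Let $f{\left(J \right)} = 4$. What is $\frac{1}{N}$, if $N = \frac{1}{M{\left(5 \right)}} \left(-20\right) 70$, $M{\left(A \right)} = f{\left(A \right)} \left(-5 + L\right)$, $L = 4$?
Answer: $\frac{1}{350} \approx 0.0028571$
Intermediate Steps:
$M{\left(A \right)} = -4$ ($M{\left(A \right)} = 4 \left(-5 + 4\right) = 4 \left(-1\right) = -4$)
$N = 350$ ($N = \frac{1}{-4} \left(-20\right) 70 = \left(- \frac{1}{4}\right) \left(-20\right) 70 = 5 \cdot 70 = 350$)
$\frac{1}{N} = \frac{1}{350}$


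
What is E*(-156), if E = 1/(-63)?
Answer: 52/21 ≈ 2.4762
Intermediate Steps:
E = -1/63 ≈ -0.015873
E*(-156) = -1/63*(-156) = 52/21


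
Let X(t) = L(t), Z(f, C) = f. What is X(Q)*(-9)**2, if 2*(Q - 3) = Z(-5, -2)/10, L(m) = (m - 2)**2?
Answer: 729/16 ≈ 45.563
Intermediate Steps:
L(m) = (-2 + m)**2
Q = 11/4 (Q = 3 + (-5/10)/2 = 3 + (-5*1/10)/2 = 3 + (1/2)*(-1/2) = 3 - 1/4 = 11/4 ≈ 2.7500)
X(t) = (-2 + t)**2
X(Q)*(-9)**2 = (-2 + 11/4)**2*(-9)**2 = (3/4)**2*81 = (9/16)*81 = 729/16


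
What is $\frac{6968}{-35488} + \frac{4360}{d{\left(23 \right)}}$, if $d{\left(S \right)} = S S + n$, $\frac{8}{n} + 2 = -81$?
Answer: $\frac{1567063651}{194735964} \approx 8.0471$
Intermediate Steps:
$n = - \frac{8}{83}$ ($n = \frac{8}{-2 - 81} = \frac{8}{-83} = 8 \left(- \frac{1}{83}\right) = - \frac{8}{83} \approx -0.096385$)
$d{\left(S \right)} = - \frac{8}{83} + S^{2}$ ($d{\left(S \right)} = S S - \frac{8}{83} = S^{2} - \frac{8}{83} = - \frac{8}{83} + S^{2}$)
$\frac{6968}{-35488} + \frac{4360}{d{\left(23 \right)}} = \frac{6968}{-35488} + \frac{4360}{- \frac{8}{83} + 23^{2}} = 6968 \left(- \frac{1}{35488}\right) + \frac{4360}{- \frac{8}{83} + 529} = - \frac{871}{4436} + \frac{4360}{\frac{43899}{83}} = - \frac{871}{4436} + 4360 \cdot \frac{83}{43899} = - \frac{871}{4436} + \frac{361880}{43899} = \frac{1567063651}{194735964}$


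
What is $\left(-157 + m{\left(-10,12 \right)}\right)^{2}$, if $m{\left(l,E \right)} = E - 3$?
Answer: $21904$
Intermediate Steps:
$m{\left(l,E \right)} = -3 + E$
$\left(-157 + m{\left(-10,12 \right)}\right)^{2} = \left(-157 + \left(-3 + 12\right)\right)^{2} = \left(-157 + 9\right)^{2} = \left(-148\right)^{2} = 21904$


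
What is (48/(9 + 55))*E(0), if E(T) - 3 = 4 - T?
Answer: 21/4 ≈ 5.2500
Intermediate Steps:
E(T) = 7 - T (E(T) = 3 + (4 - T) = 7 - T)
(48/(9 + 55))*E(0) = (48/(9 + 55))*(7 - 1*0) = (48/64)*(7 + 0) = (48*(1/64))*7 = (3/4)*7 = 21/4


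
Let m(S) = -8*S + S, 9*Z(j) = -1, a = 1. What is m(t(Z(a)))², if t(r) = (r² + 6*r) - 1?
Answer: 879844/6561 ≈ 134.10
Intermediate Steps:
Z(j) = -⅑ (Z(j) = (⅑)*(-1) = -⅑)
t(r) = -1 + r² + 6*r
m(S) = -7*S
m(t(Z(a)))² = (-7*(-1 + (-⅑)² + 6*(-⅑)))² = (-7*(-1 + 1/81 - ⅔))² = (-7*(-134/81))² = (938/81)² = 879844/6561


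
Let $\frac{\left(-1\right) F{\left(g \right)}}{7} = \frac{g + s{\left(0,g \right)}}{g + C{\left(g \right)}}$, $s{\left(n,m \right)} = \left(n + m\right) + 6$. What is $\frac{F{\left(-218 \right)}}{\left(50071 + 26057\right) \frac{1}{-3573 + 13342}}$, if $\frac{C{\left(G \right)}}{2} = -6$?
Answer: $- \frac{2940469}{1750944} \approx -1.6794$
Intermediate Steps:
$s{\left(n,m \right)} = 6 + m + n$ ($s{\left(n,m \right)} = \left(m + n\right) + 6 = 6 + m + n$)
$C{\left(G \right)} = -12$ ($C{\left(G \right)} = 2 \left(-6\right) = -12$)
$F{\left(g \right)} = - \frac{7 \left(6 + 2 g\right)}{-12 + g}$ ($F{\left(g \right)} = - 7 \frac{g + \left(6 + g + 0\right)}{g - 12} = - 7 \frac{g + \left(6 + g\right)}{-12 + g} = - 7 \frac{6 + 2 g}{-12 + g} = - \frac{7 \left(6 + 2 g\right)}{-12 + g}$)
$\frac{F{\left(-218 \right)}}{\left(50071 + 26057\right) \frac{1}{-3573 + 13342}} = \frac{14 \frac{1}{-12 - 218} \left(-3 - -218\right)}{\left(50071 + 26057\right) \frac{1}{-3573 + 13342}} = \frac{14 \frac{1}{-230} \left(-3 + 218\right)}{76128 \cdot \frac{1}{9769}} = \frac{14 \left(- \frac{1}{230}\right) 215}{76128 \cdot \frac{1}{9769}} = - \frac{301}{23 \cdot \frac{76128}{9769}} = \left(- \frac{301}{23}\right) \frac{9769}{76128} = - \frac{2940469}{1750944}$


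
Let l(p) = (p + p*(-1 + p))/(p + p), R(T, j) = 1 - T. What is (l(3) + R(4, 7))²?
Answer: 9/4 ≈ 2.2500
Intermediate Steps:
l(p) = (p + p*(-1 + p))/(2*p) (l(p) = (p + p*(-1 + p))/((2*p)) = (p + p*(-1 + p))*(1/(2*p)) = (p + p*(-1 + p))/(2*p))
(l(3) + R(4, 7))² = ((½)*3 + (1 - 1*4))² = (3/2 + (1 - 4))² = (3/2 - 3)² = (-3/2)² = 9/4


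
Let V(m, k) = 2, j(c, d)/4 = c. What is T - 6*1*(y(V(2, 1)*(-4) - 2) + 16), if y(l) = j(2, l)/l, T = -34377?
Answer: -172341/5 ≈ -34468.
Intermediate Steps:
j(c, d) = 4*c
y(l) = 8/l (y(l) = (4*2)/l = 8/l)
T - 6*1*(y(V(2, 1)*(-4) - 2) + 16) = -34377 - 6*1*(8/(2*(-4) - 2) + 16) = -34377 - 6*1*(8/(-8 - 2) + 16) = -34377 - 6*1*(8/(-10) + 16) = -34377 - 6*1*(8*(-1/10) + 16) = -34377 - 6*1*(-4/5 + 16) = -34377 - 6*1*(76/5) = -34377 - 6*76/5 = -34377 - 1*456/5 = -34377 - 456/5 = -172341/5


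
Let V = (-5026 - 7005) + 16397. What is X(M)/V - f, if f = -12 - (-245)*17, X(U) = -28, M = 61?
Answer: -9066013/2183 ≈ -4153.0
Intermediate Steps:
V = 4366 (V = -12031 + 16397 = 4366)
f = 4153 (f = -12 - 49*(-85) = -12 + 4165 = 4153)
X(M)/V - f = -28/4366 - 1*4153 = -28*1/4366 - 4153 = -14/2183 - 4153 = -9066013/2183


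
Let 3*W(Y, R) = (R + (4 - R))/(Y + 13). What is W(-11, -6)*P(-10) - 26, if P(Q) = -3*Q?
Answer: -6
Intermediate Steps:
W(Y, R) = 4/(3*(13 + Y)) (W(Y, R) = ((R + (4 - R))/(Y + 13))/3 = (4/(13 + Y))/3 = 4/(3*(13 + Y)))
W(-11, -6)*P(-10) - 26 = (4/(3*(13 - 11)))*(-3*(-10)) - 26 = ((4/3)/2)*30 - 26 = ((4/3)*(½))*30 - 26 = (⅔)*30 - 26 = 20 - 26 = -6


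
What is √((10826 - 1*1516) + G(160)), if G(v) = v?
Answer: √9470 ≈ 97.314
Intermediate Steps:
√((10826 - 1*1516) + G(160)) = √((10826 - 1*1516) + 160) = √((10826 - 1516) + 160) = √(9310 + 160) = √9470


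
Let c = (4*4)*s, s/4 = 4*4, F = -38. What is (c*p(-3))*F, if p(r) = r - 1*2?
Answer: 194560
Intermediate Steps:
p(r) = -2 + r (p(r) = r - 2 = -2 + r)
s = 64 (s = 4*(4*4) = 4*16 = 64)
c = 1024 (c = (4*4)*64 = 16*64 = 1024)
(c*p(-3))*F = (1024*(-2 - 3))*(-38) = (1024*(-5))*(-38) = -5120*(-38) = 194560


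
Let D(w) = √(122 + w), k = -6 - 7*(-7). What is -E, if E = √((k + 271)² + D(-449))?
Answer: -√(98596 + I*√327) ≈ -314.0 - 0.028795*I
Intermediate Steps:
k = 43 (k = -6 + 49 = 43)
E = √(98596 + I*√327) (E = √((43 + 271)² + √(122 - 449)) = √(314² + √(-327)) = √(98596 + I*√327) ≈ 314.0 + 0.029*I)
-E = -√(98596 + I*√327)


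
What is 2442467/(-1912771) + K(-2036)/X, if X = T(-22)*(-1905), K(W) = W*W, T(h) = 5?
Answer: -7952266473391/18219143775 ≈ -436.48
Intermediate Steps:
K(W) = W**2
X = -9525 (X = 5*(-1905) = -9525)
2442467/(-1912771) + K(-2036)/X = 2442467/(-1912771) + (-2036)**2/(-9525) = 2442467*(-1/1912771) + 4145296*(-1/9525) = -2442467/1912771 - 4145296/9525 = -7952266473391/18219143775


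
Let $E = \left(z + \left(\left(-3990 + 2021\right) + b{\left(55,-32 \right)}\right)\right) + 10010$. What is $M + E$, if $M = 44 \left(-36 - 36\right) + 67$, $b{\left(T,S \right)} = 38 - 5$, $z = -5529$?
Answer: $-556$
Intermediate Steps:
$b{\left(T,S \right)} = 33$ ($b{\left(T,S \right)} = 38 - 5 = 33$)
$M = -3101$ ($M = 44 \left(-72\right) + 67 = -3168 + 67 = -3101$)
$E = 2545$ ($E = \left(-5529 + \left(\left(-3990 + 2021\right) + 33\right)\right) + 10010 = \left(-5529 + \left(-1969 + 33\right)\right) + 10010 = \left(-5529 - 1936\right) + 10010 = -7465 + 10010 = 2545$)
$M + E = -3101 + 2545 = -556$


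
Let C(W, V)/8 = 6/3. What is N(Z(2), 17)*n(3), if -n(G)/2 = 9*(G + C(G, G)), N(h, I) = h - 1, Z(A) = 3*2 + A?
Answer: -2394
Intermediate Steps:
C(W, V) = 16 (C(W, V) = 8*(6/3) = 8*(6*(⅓)) = 8*2 = 16)
Z(A) = 6 + A
N(h, I) = -1 + h
n(G) = -288 - 18*G (n(G) = -18*(G + 16) = -18*(16 + G) = -2*(144 + 9*G) = -288 - 18*G)
N(Z(2), 17)*n(3) = (-1 + (6 + 2))*(-288 - 18*3) = (-1 + 8)*(-288 - 54) = 7*(-342) = -2394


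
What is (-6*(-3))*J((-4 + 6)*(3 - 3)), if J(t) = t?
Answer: 0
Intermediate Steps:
(-6*(-3))*J((-4 + 6)*(3 - 3)) = (-6*(-3))*((-4 + 6)*(3 - 3)) = 18*(2*0) = 18*0 = 0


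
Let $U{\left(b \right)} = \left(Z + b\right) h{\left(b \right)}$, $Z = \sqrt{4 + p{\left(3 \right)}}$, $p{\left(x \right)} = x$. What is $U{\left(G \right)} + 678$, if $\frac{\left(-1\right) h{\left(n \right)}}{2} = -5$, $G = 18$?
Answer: $858 + 10 \sqrt{7} \approx 884.46$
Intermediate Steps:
$Z = \sqrt{7}$ ($Z = \sqrt{4 + 3} = \sqrt{7} \approx 2.6458$)
$h{\left(n \right)} = 10$ ($h{\left(n \right)} = \left(-2\right) \left(-5\right) = 10$)
$U{\left(b \right)} = 10 b + 10 \sqrt{7}$ ($U{\left(b \right)} = \left(\sqrt{7} + b\right) 10 = \left(b + \sqrt{7}\right) 10 = 10 b + 10 \sqrt{7}$)
$U{\left(G \right)} + 678 = \left(10 \cdot 18 + 10 \sqrt{7}\right) + 678 = \left(180 + 10 \sqrt{7}\right) + 678 = 858 + 10 \sqrt{7}$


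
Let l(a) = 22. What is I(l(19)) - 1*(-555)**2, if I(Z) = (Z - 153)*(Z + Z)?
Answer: -313789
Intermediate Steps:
I(Z) = 2*Z*(-153 + Z) (I(Z) = (-153 + Z)*(2*Z) = 2*Z*(-153 + Z))
I(l(19)) - 1*(-555)**2 = 2*22*(-153 + 22) - 1*(-555)**2 = 2*22*(-131) - 1*308025 = -5764 - 308025 = -313789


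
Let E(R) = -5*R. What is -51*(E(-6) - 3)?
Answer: -1377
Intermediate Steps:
-51*(E(-6) - 3) = -51*(-5*(-6) - 3) = -51*(30 - 3) = -51*27 = -1377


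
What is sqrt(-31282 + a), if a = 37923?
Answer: sqrt(6641) ≈ 81.492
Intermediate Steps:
sqrt(-31282 + a) = sqrt(-31282 + 37923) = sqrt(6641)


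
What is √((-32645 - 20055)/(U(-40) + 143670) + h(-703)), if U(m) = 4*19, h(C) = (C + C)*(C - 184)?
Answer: 2*√1610572825460297/71873 ≈ 1116.7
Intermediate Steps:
h(C) = 2*C*(-184 + C) (h(C) = (2*C)*(-184 + C) = 2*C*(-184 + C))
U(m) = 76
√((-32645 - 20055)/(U(-40) + 143670) + h(-703)) = √((-32645 - 20055)/(76 + 143670) + 2*(-703)*(-184 - 703)) = √(-52700/143746 + 2*(-703)*(-887)) = √(-52700*1/143746 + 1247122) = √(-26350/71873 + 1247122) = √(89634373156/71873) = 2*√1610572825460297/71873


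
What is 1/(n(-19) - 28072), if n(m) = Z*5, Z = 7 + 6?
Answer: -1/28007 ≈ -3.5705e-5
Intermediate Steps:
Z = 13
n(m) = 65 (n(m) = 13*5 = 65)
1/(n(-19) - 28072) = 1/(65 - 28072) = 1/(-28007) = -1/28007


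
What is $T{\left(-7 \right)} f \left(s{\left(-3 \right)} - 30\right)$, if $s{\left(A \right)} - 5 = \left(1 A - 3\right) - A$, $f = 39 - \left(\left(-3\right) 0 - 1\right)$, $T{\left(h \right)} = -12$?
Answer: $13440$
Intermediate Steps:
$f = 40$ ($f = 39 - \left(0 - 1\right) = 39 - -1 = 39 + 1 = 40$)
$s{\left(A \right)} = 2$ ($s{\left(A \right)} = 5 + \left(\left(1 A - 3\right) - A\right) = 5 + \left(\left(A - 3\right) - A\right) = 5 + \left(\left(-3 + A\right) - A\right) = 5 - 3 = 2$)
$T{\left(-7 \right)} f \left(s{\left(-3 \right)} - 30\right) = \left(-12\right) 40 \left(2 - 30\right) = \left(-480\right) \left(-28\right) = 13440$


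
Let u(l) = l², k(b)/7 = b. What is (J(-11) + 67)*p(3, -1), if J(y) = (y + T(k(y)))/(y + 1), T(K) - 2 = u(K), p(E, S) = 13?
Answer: -6825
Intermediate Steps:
k(b) = 7*b
T(K) = 2 + K²
J(y) = (2 + y + 49*y²)/(1 + y) (J(y) = (y + (2 + (7*y)²))/(y + 1) = (y + (2 + 49*y²))/(1 + y) = (2 + y + 49*y²)/(1 + y))
(J(-11) + 67)*p(3, -1) = ((2 - 11 + 49*(-11)²)/(1 - 11) + 67)*13 = ((2 - 11 + 49*121)/(-10) + 67)*13 = (-(2 - 11 + 5929)/10 + 67)*13 = (-⅒*5920 + 67)*13 = (-592 + 67)*13 = -525*13 = -6825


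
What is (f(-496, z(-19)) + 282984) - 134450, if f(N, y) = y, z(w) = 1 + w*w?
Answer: 148896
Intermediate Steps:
z(w) = 1 + w**2
(f(-496, z(-19)) + 282984) - 134450 = ((1 + (-19)**2) + 282984) - 134450 = ((1 + 361) + 282984) - 134450 = (362 + 282984) - 134450 = 283346 - 134450 = 148896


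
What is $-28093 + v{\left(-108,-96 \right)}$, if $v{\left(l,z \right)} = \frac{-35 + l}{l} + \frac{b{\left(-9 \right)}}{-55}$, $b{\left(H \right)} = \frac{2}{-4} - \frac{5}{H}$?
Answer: $- \frac{166864561}{5940} \approx -28092.0$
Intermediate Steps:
$b{\left(H \right)} = - \frac{1}{2} - \frac{5}{H}$ ($b{\left(H \right)} = 2 \left(- \frac{1}{4}\right) - \frac{5}{H} = - \frac{1}{2} - \frac{5}{H}$)
$v{\left(l,z \right)} = - \frac{1}{990} + \frac{-35 + l}{l}$ ($v{\left(l,z \right)} = \frac{-35 + l}{l} + \frac{\frac{1}{2} \frac{1}{-9} \left(-10 - -9\right)}{-55} = \frac{-35 + l}{l} + \frac{1}{2} \left(- \frac{1}{9}\right) \left(-10 + 9\right) \left(- \frac{1}{55}\right) = \frac{-35 + l}{l} + \frac{1}{2} \left(- \frac{1}{9}\right) \left(-1\right) \left(- \frac{1}{55}\right) = \frac{-35 + l}{l} + \frac{1}{18} \left(- \frac{1}{55}\right) = \frac{-35 + l}{l} - \frac{1}{990} = - \frac{1}{990} + \frac{-35 + l}{l}$)
$-28093 + v{\left(-108,-96 \right)} = -28093 + \left(\frac{989}{990} - \frac{35}{-108}\right) = -28093 + \left(\frac{989}{990} - - \frac{35}{108}\right) = -28093 + \left(\frac{989}{990} + \frac{35}{108}\right) = -28093 + \frac{7859}{5940} = - \frac{166864561}{5940}$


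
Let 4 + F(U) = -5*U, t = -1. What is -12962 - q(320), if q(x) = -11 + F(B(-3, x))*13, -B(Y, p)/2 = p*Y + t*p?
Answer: 153501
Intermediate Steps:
B(Y, p) = 2*p - 2*Y*p (B(Y, p) = -2*(p*Y - p) = -2*(Y*p - p) = -2*(-p + Y*p) = 2*p - 2*Y*p)
F(U) = -4 - 5*U
q(x) = -63 - 520*x (q(x) = -11 + (-4 - 10*x*(1 - 1*(-3)))*13 = -11 + (-4 - 10*x*(1 + 3))*13 = -11 + (-4 - 10*x*4)*13 = -11 + (-4 - 40*x)*13 = -11 + (-52 - 520*x) = -63 - 520*x)
-12962 - q(320) = -12962 - (-63 - 520*320) = -12962 - (-63 - 166400) = -12962 - 1*(-166463) = -12962 + 166463 = 153501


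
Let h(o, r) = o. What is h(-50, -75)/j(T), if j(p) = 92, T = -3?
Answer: -25/46 ≈ -0.54348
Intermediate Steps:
h(-50, -75)/j(T) = -50/92 = -50*1/92 = -25/46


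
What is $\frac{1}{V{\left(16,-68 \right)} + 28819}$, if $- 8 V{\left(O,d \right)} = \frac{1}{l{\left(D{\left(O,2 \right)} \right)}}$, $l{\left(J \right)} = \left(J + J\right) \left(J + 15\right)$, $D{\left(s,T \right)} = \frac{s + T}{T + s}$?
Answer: $\frac{256}{7377663} \approx 3.4699 \cdot 10^{-5}$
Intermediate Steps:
$D{\left(s,T \right)} = 1$ ($D{\left(s,T \right)} = \frac{T + s}{T + s} = 1$)
$l{\left(J \right)} = 2 J \left(15 + J\right)$
$V{\left(O,d \right)} = - \frac{1}{256}$ ($V{\left(O,d \right)} = - \frac{1}{8 \cdot 2 \cdot 1 \left(15 + 1\right)} = - \frac{1}{8 \cdot 2 \cdot 1 \cdot 16} = - \frac{1}{8 \cdot 32} = \left(- \frac{1}{8}\right) \frac{1}{32} = - \frac{1}{256}$)
$\frac{1}{V{\left(16,-68 \right)} + 28819} = \frac{1}{- \frac{1}{256} + 28819} = \frac{1}{\frac{7377663}{256}} = \frac{256}{7377663}$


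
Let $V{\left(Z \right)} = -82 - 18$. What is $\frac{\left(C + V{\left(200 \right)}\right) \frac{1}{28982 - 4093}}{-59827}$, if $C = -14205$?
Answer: $\frac{14305}{1489034203} \approx 9.6069 \cdot 10^{-6}$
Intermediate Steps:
$V{\left(Z \right)} = -100$
$\frac{\left(C + V{\left(200 \right)}\right) \frac{1}{28982 - 4093}}{-59827} = \frac{\left(-14205 - 100\right) \frac{1}{28982 - 4093}}{-59827} = - \frac{14305}{24889} \left(- \frac{1}{59827}\right) = \left(-14305\right) \frac{1}{24889} \left(- \frac{1}{59827}\right) = \left(- \frac{14305}{24889}\right) \left(- \frac{1}{59827}\right) = \frac{14305}{1489034203}$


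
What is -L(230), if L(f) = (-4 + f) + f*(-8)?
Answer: 1614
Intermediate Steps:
L(f) = -4 - 7*f (L(f) = (-4 + f) - 8*f = -4 - 7*f)
-L(230) = -(-4 - 7*230) = -(-4 - 1610) = -1*(-1614) = 1614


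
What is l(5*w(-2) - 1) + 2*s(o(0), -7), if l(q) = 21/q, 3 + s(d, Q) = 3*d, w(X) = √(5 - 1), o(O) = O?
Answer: -11/3 ≈ -3.6667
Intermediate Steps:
w(X) = 2 (w(X) = √4 = 2)
s(d, Q) = -3 + 3*d
l(5*w(-2) - 1) + 2*s(o(0), -7) = 21/(5*2 - 1) + 2*(-3 + 3*0) = 21/(10 - 1) + 2*(-3 + 0) = 21/9 + 2*(-3) = 21*(⅑) - 6 = 7/3 - 6 = -11/3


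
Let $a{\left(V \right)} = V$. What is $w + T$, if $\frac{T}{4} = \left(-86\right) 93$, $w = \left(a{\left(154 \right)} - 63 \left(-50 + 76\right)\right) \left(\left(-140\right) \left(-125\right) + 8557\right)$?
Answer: $-38700580$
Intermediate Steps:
$w = -38668588$ ($w = \left(154 - 63 \left(-50 + 76\right)\right) \left(\left(-140\right) \left(-125\right) + 8557\right) = \left(154 - 1638\right) \left(17500 + 8557\right) = \left(154 - 1638\right) 26057 = \left(-1484\right) 26057 = -38668588$)
$T = -31992$ ($T = 4 \left(\left(-86\right) 93\right) = 4 \left(-7998\right) = -31992$)
$w + T = -38668588 - 31992 = -38700580$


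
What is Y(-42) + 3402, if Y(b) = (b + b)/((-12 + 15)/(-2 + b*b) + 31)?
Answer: 185686242/54625 ≈ 3399.3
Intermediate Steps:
Y(b) = 2*b/(31 + 3/(-2 + b²)) (Y(b) = (2*b)/(3/(-2 + b²) + 31) = (2*b)/(31 + 3/(-2 + b²)) = 2*b/(31 + 3/(-2 + b²)))
Y(-42) + 3402 = 2*(-42)*(-2 + (-42)²)/(-59 + 31*(-42)²) + 3402 = 2*(-42)*(-2 + 1764)/(-59 + 31*1764) + 3402 = 2*(-42)*1762/(-59 + 54684) + 3402 = 2*(-42)*1762/54625 + 3402 = 2*(-42)*(1/54625)*1762 + 3402 = -148008/54625 + 3402 = 185686242/54625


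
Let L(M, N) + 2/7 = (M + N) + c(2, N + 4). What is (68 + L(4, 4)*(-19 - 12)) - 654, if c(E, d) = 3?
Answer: -6427/7 ≈ -918.14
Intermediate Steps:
L(M, N) = 19/7 + M + N (L(M, N) = -2/7 + ((M + N) + 3) = -2/7 + (3 + M + N) = 19/7 + M + N)
(68 + L(4, 4)*(-19 - 12)) - 654 = (68 + (19/7 + 4 + 4)*(-19 - 12)) - 654 = (68 + (75/7)*(-31)) - 654 = (68 - 2325/7) - 654 = -1849/7 - 654 = -6427/7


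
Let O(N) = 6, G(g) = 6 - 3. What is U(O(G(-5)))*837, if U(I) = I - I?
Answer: 0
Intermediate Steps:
G(g) = 3
U(I) = 0
U(O(G(-5)))*837 = 0*837 = 0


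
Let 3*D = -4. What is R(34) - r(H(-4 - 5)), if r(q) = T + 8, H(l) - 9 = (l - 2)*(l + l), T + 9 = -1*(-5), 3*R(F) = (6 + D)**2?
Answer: 88/27 ≈ 3.2593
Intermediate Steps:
D = -4/3 (D = (1/3)*(-4) = -4/3 ≈ -1.3333)
R(F) = 196/27 (R(F) = (6 - 4/3)**2/3 = (14/3)**2/3 = (1/3)*(196/9) = 196/27)
T = -4 (T = -9 - 1*(-5) = -9 + 5 = -4)
H(l) = 9 + 2*l*(-2 + l) (H(l) = 9 + (l - 2)*(l + l) = 9 + (-2 + l)*(2*l) = 9 + 2*l*(-2 + l))
r(q) = 4 (r(q) = -4 + 8 = 4)
R(34) - r(H(-4 - 5)) = 196/27 - 1*4 = 196/27 - 4 = 88/27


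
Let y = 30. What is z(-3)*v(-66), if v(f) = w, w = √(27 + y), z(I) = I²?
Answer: 9*√57 ≈ 67.948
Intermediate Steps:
w = √57 (w = √(27 + 30) = √57 ≈ 7.5498)
v(f) = √57
z(-3)*v(-66) = (-3)²*√57 = 9*√57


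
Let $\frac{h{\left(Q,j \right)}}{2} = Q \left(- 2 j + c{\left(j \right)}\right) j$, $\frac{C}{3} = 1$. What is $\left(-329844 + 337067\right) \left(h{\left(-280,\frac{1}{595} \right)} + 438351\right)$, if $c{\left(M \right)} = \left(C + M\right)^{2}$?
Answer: $\frac{19055224543036817}{6018425} \approx 3.1661 \cdot 10^{9}$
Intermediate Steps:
$C = 3$ ($C = 3 \cdot 1 = 3$)
$c{\left(M \right)} = \left(3 + M\right)^{2}$
$h{\left(Q,j \right)} = 2 Q j \left(\left(3 + j\right)^{2} - 2 j\right)$ ($h{\left(Q,j \right)} = 2 Q \left(- 2 j + \left(3 + j\right)^{2}\right) j = 2 Q \left(\left(3 + j\right)^{2} - 2 j\right) j = 2 Q j \left(\left(3 + j\right)^{2} - 2 j\right)$)
$\left(-329844 + 337067\right) \left(h{\left(-280,\frac{1}{595} \right)} + 438351\right) = \left(-329844 + 337067\right) \left(2 \left(-280\right) \frac{1}{595} \left(9 + \left(\frac{1}{595}\right)^{2} + \frac{4}{595}\right) + 438351\right) = 7223 \left(2 \left(-280\right) \frac{1}{595} \left(9 + \left(\frac{1}{595}\right)^{2} + 4 \cdot \frac{1}{595}\right) + 438351\right) = 7223 \left(2 \left(-280\right) \frac{1}{595} \left(9 + \frac{1}{354025} + \frac{4}{595}\right) + 438351\right) = 7223 \left(2 \left(-280\right) \frac{1}{595} \cdot \frac{3188606}{354025} + 438351\right) = 7223 \left(- \frac{51017696}{6018425} + 438351\right) = 7223 \cdot \frac{2638131599479}{6018425} = \frac{19055224543036817}{6018425}$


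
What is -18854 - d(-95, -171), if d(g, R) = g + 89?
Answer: -18848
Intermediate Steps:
d(g, R) = 89 + g
-18854 - d(-95, -171) = -18854 - (89 - 95) = -18854 - 1*(-6) = -18854 + 6 = -18848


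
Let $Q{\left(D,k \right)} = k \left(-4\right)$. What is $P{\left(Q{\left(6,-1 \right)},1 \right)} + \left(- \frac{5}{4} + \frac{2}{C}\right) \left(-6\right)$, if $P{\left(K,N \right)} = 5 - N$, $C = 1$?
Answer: $- \frac{1}{2} \approx -0.5$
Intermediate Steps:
$Q{\left(D,k \right)} = - 4 k$
$P{\left(Q{\left(6,-1 \right)},1 \right)} + \left(- \frac{5}{4} + \frac{2}{C}\right) \left(-6\right) = \left(5 - 1\right) + \left(- \frac{5}{4} + \frac{2}{1}\right) \left(-6\right) = \left(5 - 1\right) + \left(\left(-5\right) \frac{1}{4} + 2 \cdot 1\right) \left(-6\right) = 4 + \left(- \frac{5}{4} + 2\right) \left(-6\right) = 4 + \frac{3}{4} \left(-6\right) = 4 - \frac{9}{2} = - \frac{1}{2}$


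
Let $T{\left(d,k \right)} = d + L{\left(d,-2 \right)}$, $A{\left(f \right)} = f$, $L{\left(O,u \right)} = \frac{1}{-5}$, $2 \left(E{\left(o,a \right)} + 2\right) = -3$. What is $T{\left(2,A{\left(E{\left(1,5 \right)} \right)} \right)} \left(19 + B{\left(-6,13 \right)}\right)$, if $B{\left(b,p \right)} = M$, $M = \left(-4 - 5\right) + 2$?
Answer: $\frac{108}{5} \approx 21.6$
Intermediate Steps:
$E{\left(o,a \right)} = - \frac{7}{2}$ ($E{\left(o,a \right)} = -2 + \frac{1}{2} \left(-3\right) = -2 - \frac{3}{2} = - \frac{7}{2}$)
$L{\left(O,u \right)} = - \frac{1}{5}$
$M = -7$ ($M = -9 + 2 = -7$)
$T{\left(d,k \right)} = - \frac{1}{5} + d$ ($T{\left(d,k \right)} = d - \frac{1}{5} = - \frac{1}{5} + d$)
$B{\left(b,p \right)} = -7$
$T{\left(2,A{\left(E{\left(1,5 \right)} \right)} \right)} \left(19 + B{\left(-6,13 \right)}\right) = \left(- \frac{1}{5} + 2\right) \left(19 - 7\right) = \frac{9}{5} \cdot 12 = \frac{108}{5}$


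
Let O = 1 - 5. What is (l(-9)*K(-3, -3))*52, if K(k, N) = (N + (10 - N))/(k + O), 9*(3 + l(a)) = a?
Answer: 2080/7 ≈ 297.14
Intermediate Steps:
l(a) = -3 + a/9
O = -4
K(k, N) = 10/(-4 + k) (K(k, N) = (N + (10 - N))/(k - 4) = 10/(-4 + k))
(l(-9)*K(-3, -3))*52 = ((-3 + (1/9)*(-9))*(10/(-4 - 3)))*52 = ((-3 - 1)*(10/(-7)))*52 = -40*(-1)/7*52 = -4*(-10/7)*52 = (40/7)*52 = 2080/7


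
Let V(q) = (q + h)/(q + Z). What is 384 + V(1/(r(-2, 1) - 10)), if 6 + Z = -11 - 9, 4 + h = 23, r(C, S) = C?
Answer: 119965/313 ≈ 383.27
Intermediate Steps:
h = 19 (h = -4 + 23 = 19)
Z = -26 (Z = -6 + (-11 - 9) = -6 - 20 = -26)
V(q) = (19 + q)/(-26 + q) (V(q) = (q + 19)/(q - 26) = (19 + q)/(-26 + q))
384 + V(1/(r(-2, 1) - 10)) = 384 + (19 + 1/(-2 - 10))/(-26 + 1/(-2 - 10)) = 384 + (19 + 1/(-12))/(-26 + 1/(-12)) = 384 + (19 - 1/12)/(-26 - 1/12) = 384 + (227/12)/(-313/12) = 384 - 12/313*227/12 = 384 - 227/313 = 119965/313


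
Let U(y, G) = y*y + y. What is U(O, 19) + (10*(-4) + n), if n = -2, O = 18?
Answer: 300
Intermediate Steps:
U(y, G) = y + y² (U(y, G) = y² + y = y + y²)
U(O, 19) + (10*(-4) + n) = 18*(1 + 18) + (10*(-4) - 2) = 18*19 + (-40 - 2) = 342 - 42 = 300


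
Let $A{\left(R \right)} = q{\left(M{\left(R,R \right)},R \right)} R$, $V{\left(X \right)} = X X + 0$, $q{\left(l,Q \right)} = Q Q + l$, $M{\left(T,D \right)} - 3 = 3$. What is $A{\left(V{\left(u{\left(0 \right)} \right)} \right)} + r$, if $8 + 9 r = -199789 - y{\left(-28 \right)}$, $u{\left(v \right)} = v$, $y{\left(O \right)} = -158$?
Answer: $- \frac{199639}{9} \approx -22182.0$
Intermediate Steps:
$M{\left(T,D \right)} = 6$ ($M{\left(T,D \right)} = 3 + 3 = 6$)
$q{\left(l,Q \right)} = l + Q^{2}$ ($q{\left(l,Q \right)} = Q^{2} + l = l + Q^{2}$)
$V{\left(X \right)} = X^{2}$ ($V{\left(X \right)} = X^{2} + 0 = X^{2}$)
$r = - \frac{199639}{9}$ ($r = - \frac{8}{9} + \frac{-199789 - -158}{9} = - \frac{8}{9} + \frac{-199789 + 158}{9} = - \frac{8}{9} + \frac{1}{9} \left(-199631\right) = - \frac{8}{9} - \frac{199631}{9} = - \frac{199639}{9} \approx -22182.0$)
$A{\left(R \right)} = R \left(6 + R^{2}\right)$ ($A{\left(R \right)} = \left(6 + R^{2}\right) R = R \left(6 + R^{2}\right)$)
$A{\left(V{\left(u{\left(0 \right)} \right)} \right)} + r = 0^{2} \left(6 + \left(0^{2}\right)^{2}\right) - \frac{199639}{9} = 0 \left(6 + 0^{2}\right) - \frac{199639}{9} = 0 \left(6 + 0\right) - \frac{199639}{9} = 0 \cdot 6 - \frac{199639}{9} = 0 - \frac{199639}{9} = - \frac{199639}{9}$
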